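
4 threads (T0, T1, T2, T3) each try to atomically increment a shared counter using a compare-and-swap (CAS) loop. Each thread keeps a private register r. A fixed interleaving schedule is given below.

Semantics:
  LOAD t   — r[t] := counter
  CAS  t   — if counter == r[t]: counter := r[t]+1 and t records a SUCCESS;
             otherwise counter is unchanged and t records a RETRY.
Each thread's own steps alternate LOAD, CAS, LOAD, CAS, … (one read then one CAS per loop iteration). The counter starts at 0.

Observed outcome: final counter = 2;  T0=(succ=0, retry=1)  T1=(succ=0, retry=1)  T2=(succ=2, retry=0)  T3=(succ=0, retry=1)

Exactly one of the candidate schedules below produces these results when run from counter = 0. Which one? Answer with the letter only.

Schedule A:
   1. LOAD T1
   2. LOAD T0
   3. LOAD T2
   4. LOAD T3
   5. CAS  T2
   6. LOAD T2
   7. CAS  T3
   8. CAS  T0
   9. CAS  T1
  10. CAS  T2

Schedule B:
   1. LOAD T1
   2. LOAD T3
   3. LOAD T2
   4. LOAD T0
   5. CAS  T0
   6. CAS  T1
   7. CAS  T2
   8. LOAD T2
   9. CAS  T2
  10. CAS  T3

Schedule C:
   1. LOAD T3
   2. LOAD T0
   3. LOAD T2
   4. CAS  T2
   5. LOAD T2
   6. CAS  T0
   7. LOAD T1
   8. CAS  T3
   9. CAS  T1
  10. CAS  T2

Run A:
step 1: T1 LOAD ⇒ load; ctr=0 reg=0
step 2: T0 LOAD ⇒ load; ctr=0 reg=0
step 3: T2 LOAD ⇒ load; ctr=0 reg=0
step 4: T3 LOAD ⇒ load; ctr=0 reg=0
step 5: T2 CAS ⇒ ok; ctr=1 reg=0
step 6: T2 LOAD ⇒ load; ctr=1 reg=1
step 7: T3 CAS ⇒ retry; ctr=1 reg=0
step 8: T0 CAS ⇒ retry; ctr=1 reg=0
step 9: T1 CAS ⇒ retry; ctr=1 reg=0
step 10: T2 CAS ⇒ ok; ctr=2 reg=1

A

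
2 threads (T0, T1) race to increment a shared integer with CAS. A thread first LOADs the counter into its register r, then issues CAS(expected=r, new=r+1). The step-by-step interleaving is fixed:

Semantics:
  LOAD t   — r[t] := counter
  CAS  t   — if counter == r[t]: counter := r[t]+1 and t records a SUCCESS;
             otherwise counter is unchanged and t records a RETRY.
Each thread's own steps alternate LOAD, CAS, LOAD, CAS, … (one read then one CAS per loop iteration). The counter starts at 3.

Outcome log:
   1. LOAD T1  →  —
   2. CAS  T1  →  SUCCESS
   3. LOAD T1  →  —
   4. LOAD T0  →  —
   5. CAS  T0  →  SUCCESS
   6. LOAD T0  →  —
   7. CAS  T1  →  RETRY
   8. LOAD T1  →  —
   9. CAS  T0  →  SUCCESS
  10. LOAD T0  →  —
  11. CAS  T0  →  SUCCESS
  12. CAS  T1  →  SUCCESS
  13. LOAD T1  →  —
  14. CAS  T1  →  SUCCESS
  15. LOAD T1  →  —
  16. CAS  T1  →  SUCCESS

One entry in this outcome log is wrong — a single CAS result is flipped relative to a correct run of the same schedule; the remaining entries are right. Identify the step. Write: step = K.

step = 12

Correct run:
step 1: T1 LOAD ⇒ load; ctr=3 reg=3
step 2: T1 CAS ⇒ ok; ctr=4 reg=3
step 3: T1 LOAD ⇒ load; ctr=4 reg=4
step 4: T0 LOAD ⇒ load; ctr=4 reg=4
step 5: T0 CAS ⇒ ok; ctr=5 reg=4
step 6: T0 LOAD ⇒ load; ctr=5 reg=5
step 7: T1 CAS ⇒ retry; ctr=5 reg=4
step 8: T1 LOAD ⇒ load; ctr=5 reg=5
step 9: T0 CAS ⇒ ok; ctr=6 reg=5
step 10: T0 LOAD ⇒ load; ctr=6 reg=6
step 11: T0 CAS ⇒ ok; ctr=7 reg=6
step 12: T1 CAS ⇒ retry; ctr=7 reg=5
step 13: T1 LOAD ⇒ load; ctr=7 reg=7
step 14: T1 CAS ⇒ ok; ctr=8 reg=7
step 15: T1 LOAD ⇒ load; ctr=8 reg=8
step 16: T1 CAS ⇒ ok; ctr=9 reg=8
Mismatch at 12.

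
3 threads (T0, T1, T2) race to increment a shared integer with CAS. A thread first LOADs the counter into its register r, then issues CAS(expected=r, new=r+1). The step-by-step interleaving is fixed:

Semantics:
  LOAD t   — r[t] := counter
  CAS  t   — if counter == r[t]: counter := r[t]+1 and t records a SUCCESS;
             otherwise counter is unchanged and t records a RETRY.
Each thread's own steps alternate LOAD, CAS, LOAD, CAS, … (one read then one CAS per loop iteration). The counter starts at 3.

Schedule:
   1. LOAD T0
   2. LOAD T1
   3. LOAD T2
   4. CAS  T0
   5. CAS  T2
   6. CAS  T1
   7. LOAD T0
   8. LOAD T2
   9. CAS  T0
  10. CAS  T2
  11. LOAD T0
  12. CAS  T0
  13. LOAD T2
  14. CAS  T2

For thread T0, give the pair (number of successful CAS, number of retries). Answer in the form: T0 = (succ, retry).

step 1: T0 LOAD ⇒ load; ctr=3 reg=3
step 2: T1 LOAD ⇒ load; ctr=3 reg=3
step 3: T2 LOAD ⇒ load; ctr=3 reg=3
step 4: T0 CAS ⇒ ok; ctr=4 reg=3
step 5: T2 CAS ⇒ retry; ctr=4 reg=3
step 6: T1 CAS ⇒ retry; ctr=4 reg=3
step 7: T0 LOAD ⇒ load; ctr=4 reg=4
step 8: T2 LOAD ⇒ load; ctr=4 reg=4
step 9: T0 CAS ⇒ ok; ctr=5 reg=4
step 10: T2 CAS ⇒ retry; ctr=5 reg=4
step 11: T0 LOAD ⇒ load; ctr=5 reg=5
step 12: T0 CAS ⇒ ok; ctr=6 reg=5
step 13: T2 LOAD ⇒ load; ctr=6 reg=6
step 14: T2 CAS ⇒ ok; ctr=7 reg=6

T0 = (3, 0)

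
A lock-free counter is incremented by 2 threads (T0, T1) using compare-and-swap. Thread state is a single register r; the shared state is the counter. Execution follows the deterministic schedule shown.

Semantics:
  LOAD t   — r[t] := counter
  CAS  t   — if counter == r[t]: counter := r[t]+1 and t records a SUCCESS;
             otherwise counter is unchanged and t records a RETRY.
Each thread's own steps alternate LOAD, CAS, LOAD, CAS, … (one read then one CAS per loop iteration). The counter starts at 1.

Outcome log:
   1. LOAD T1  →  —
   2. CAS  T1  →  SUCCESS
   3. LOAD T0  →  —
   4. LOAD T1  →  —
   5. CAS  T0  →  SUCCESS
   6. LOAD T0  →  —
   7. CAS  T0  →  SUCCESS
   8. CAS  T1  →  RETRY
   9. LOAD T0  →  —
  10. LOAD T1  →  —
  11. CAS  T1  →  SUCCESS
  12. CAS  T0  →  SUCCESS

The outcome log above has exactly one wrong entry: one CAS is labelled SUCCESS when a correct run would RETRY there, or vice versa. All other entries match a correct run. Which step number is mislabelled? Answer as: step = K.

Reference trace:
T1 LOAD — after: cnt=1, r=1 — load
T1 CAS — after: cnt=2, r=1 — ok
T0 LOAD — after: cnt=2, r=2 — load
T1 LOAD — after: cnt=2, r=2 — load
T0 CAS — after: cnt=3, r=2 — ok
T0 LOAD — after: cnt=3, r=3 — load
T0 CAS — after: cnt=4, r=3 — ok
T1 CAS — after: cnt=4, r=2 — retry
T0 LOAD — after: cnt=4, r=4 — load
T1 LOAD — after: cnt=4, r=4 — load
T1 CAS — after: cnt=5, r=4 — ok
T0 CAS — after: cnt=5, r=4 — retry
Flip is step 12.

step = 12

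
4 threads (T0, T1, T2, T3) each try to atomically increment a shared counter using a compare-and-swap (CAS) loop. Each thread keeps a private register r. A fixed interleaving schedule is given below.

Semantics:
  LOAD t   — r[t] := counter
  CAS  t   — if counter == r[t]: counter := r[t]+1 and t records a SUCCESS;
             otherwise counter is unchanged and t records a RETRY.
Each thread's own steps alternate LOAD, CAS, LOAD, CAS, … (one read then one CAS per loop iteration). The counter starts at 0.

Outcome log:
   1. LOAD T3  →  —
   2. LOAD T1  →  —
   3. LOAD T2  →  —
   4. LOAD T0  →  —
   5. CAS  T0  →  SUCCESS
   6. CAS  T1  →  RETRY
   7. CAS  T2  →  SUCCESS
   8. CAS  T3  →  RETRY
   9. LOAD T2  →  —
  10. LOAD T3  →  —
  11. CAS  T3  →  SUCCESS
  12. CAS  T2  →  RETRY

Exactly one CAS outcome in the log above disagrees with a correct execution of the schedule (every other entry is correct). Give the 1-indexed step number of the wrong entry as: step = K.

step = 7

Reference trace:
#1 T3 reads 0
#2 T1 reads 0
#3 T2 reads 0
#4 T0 reads 0
#5 T0 CAS(0→1) writes; counter now 1
#6 T1 CAS(0→1) fails; counter now 1
#7 T2 CAS(0→1) fails; counter now 1
#8 T3 CAS(0→1) fails; counter now 1
#9 T2 reads 1
#10 T3 reads 1
#11 T3 CAS(1→2) writes; counter now 2
#12 T2 CAS(1→2) fails; counter now 2
Log disagrees first at step 7.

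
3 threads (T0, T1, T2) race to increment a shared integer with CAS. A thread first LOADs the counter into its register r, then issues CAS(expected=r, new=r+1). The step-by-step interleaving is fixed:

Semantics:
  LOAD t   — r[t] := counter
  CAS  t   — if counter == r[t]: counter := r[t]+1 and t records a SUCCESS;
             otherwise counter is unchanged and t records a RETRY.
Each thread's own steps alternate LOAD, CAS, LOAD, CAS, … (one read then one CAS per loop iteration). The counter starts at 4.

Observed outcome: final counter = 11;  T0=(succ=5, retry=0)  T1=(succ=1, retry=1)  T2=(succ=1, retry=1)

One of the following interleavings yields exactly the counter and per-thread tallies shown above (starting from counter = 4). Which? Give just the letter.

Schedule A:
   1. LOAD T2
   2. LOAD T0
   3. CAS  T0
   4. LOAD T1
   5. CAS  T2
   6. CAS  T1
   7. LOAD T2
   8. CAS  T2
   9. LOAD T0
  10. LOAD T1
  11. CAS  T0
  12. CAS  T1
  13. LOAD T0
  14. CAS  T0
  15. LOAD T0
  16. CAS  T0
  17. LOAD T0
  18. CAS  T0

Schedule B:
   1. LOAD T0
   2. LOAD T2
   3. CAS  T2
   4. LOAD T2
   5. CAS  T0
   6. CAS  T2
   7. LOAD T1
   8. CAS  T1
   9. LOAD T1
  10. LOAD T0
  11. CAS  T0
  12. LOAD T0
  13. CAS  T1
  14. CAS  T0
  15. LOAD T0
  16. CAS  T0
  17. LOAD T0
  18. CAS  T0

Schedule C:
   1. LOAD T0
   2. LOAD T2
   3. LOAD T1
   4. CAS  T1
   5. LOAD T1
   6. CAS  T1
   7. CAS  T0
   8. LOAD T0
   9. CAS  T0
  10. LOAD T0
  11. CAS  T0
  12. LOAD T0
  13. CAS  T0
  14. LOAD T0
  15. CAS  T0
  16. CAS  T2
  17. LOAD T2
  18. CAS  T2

A

Run A:
[1] T2.load  rd  (counter 4, T2.r 4)
[2] T0.load  rd  (counter 4, T0.r 4)
[3] T0.cas  hit  (counter 5, T0.r 4)
[4] T1.load  rd  (counter 5, T1.r 5)
[5] T2.cas  miss  (counter 5, T2.r 4)
[6] T1.cas  hit  (counter 6, T1.r 5)
[7] T2.load  rd  (counter 6, T2.r 6)
[8] T2.cas  hit  (counter 7, T2.r 6)
[9] T0.load  rd  (counter 7, T0.r 7)
[10] T1.load  rd  (counter 7, T1.r 7)
[11] T0.cas  hit  (counter 8, T0.r 7)
[12] T1.cas  miss  (counter 8, T1.r 7)
[13] T0.load  rd  (counter 8, T0.r 8)
[14] T0.cas  hit  (counter 9, T0.r 8)
[15] T0.load  rd  (counter 9, T0.r 9)
[16] T0.cas  hit  (counter 10, T0.r 9)
[17] T0.load  rd  (counter 10, T0.r 10)
[18] T0.cas  hit  (counter 11, T0.r 10)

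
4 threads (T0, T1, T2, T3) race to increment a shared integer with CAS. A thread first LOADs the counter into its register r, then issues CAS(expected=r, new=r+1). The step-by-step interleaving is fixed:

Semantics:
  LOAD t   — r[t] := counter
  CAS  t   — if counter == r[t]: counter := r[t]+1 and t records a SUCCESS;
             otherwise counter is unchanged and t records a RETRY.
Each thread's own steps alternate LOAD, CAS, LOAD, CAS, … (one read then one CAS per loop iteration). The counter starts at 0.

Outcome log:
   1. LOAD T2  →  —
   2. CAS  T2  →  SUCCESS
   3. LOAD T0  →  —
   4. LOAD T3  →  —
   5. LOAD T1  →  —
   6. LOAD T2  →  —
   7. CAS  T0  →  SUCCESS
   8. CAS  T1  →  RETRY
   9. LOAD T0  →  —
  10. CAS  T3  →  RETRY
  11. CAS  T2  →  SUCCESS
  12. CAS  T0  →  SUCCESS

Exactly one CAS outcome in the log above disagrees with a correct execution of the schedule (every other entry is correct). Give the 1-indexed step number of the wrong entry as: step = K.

Reference trace:
step 1: T2 LOAD ⇒ load; ctr=0 reg=0
step 2: T2 CAS ⇒ ok; ctr=1 reg=0
step 3: T0 LOAD ⇒ load; ctr=1 reg=1
step 4: T3 LOAD ⇒ load; ctr=1 reg=1
step 5: T1 LOAD ⇒ load; ctr=1 reg=1
step 6: T2 LOAD ⇒ load; ctr=1 reg=1
step 7: T0 CAS ⇒ ok; ctr=2 reg=1
step 8: T1 CAS ⇒ retry; ctr=2 reg=1
step 9: T0 LOAD ⇒ load; ctr=2 reg=2
step 10: T3 CAS ⇒ retry; ctr=2 reg=1
step 11: T2 CAS ⇒ retry; ctr=2 reg=1
step 12: T0 CAS ⇒ ok; ctr=3 reg=2
Mismatch at 11.

step = 11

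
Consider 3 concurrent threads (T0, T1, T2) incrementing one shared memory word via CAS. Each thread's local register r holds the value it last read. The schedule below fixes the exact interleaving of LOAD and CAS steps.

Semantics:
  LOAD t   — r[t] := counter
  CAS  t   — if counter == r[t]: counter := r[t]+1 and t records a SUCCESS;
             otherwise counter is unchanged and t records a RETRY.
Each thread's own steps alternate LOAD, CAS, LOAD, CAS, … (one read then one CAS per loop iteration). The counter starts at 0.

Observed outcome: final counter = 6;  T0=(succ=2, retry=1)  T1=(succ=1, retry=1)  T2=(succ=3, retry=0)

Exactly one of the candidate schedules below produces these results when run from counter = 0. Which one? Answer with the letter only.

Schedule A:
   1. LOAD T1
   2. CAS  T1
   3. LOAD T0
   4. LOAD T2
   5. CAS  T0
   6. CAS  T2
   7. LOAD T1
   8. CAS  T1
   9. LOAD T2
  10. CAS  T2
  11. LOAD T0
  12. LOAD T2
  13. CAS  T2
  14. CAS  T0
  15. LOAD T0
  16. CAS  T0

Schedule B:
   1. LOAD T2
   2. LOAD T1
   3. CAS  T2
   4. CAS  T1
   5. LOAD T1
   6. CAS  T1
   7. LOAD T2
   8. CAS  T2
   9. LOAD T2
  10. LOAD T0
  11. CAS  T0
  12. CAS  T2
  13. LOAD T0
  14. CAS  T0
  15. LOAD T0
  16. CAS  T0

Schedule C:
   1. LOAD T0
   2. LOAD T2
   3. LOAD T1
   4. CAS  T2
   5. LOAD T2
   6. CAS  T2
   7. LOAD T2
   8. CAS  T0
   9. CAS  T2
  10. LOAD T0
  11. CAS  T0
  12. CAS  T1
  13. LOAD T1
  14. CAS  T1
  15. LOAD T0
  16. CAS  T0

Tracing schedule C:
#1 T0 reads 0
#2 T2 reads 0
#3 T1 reads 0
#4 T2 CAS(0→1) writes; counter now 1
#5 T2 reads 1
#6 T2 CAS(1→2) writes; counter now 2
#7 T2 reads 2
#8 T0 CAS(0→1) fails; counter now 2
#9 T2 CAS(2→3) writes; counter now 3
#10 T0 reads 3
#11 T0 CAS(3→4) writes; counter now 4
#12 T1 CAS(0→1) fails; counter now 4
#13 T1 reads 4
#14 T1 CAS(4→5) writes; counter now 5
#15 T0 reads 5
#16 T0 CAS(5→6) writes; counter now 6

C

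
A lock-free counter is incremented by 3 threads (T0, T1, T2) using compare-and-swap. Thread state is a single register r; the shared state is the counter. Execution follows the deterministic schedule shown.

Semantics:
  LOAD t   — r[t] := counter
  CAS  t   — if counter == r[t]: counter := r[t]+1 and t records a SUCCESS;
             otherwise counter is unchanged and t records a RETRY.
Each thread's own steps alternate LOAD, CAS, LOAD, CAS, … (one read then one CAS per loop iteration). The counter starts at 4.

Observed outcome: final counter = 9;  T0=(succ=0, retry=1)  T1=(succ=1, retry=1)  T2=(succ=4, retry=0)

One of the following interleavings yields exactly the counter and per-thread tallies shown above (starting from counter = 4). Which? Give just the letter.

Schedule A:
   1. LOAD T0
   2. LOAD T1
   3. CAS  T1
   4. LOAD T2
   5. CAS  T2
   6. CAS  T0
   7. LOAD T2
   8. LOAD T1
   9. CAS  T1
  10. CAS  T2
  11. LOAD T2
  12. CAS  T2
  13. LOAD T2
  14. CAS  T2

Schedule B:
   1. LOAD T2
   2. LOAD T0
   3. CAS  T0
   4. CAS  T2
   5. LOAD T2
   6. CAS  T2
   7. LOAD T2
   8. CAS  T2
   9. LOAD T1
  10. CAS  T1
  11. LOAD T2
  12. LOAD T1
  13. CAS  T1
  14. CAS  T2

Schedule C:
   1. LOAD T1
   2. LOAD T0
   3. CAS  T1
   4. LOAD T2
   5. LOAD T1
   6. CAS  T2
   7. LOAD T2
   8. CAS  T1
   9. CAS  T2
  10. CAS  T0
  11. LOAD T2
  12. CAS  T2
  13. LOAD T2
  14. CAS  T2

C

Simulating candidate C:
[1] T1.load  rd  (counter 4, T1.r 4)
[2] T0.load  rd  (counter 4, T0.r 4)
[3] T1.cas  hit  (counter 5, T1.r 4)
[4] T2.load  rd  (counter 5, T2.r 5)
[5] T1.load  rd  (counter 5, T1.r 5)
[6] T2.cas  hit  (counter 6, T2.r 5)
[7] T2.load  rd  (counter 6, T2.r 6)
[8] T1.cas  miss  (counter 6, T1.r 5)
[9] T2.cas  hit  (counter 7, T2.r 6)
[10] T0.cas  miss  (counter 7, T0.r 4)
[11] T2.load  rd  (counter 7, T2.r 7)
[12] T2.cas  hit  (counter 8, T2.r 7)
[13] T2.load  rd  (counter 8, T2.r 8)
[14] T2.cas  hit  (counter 9, T2.r 8)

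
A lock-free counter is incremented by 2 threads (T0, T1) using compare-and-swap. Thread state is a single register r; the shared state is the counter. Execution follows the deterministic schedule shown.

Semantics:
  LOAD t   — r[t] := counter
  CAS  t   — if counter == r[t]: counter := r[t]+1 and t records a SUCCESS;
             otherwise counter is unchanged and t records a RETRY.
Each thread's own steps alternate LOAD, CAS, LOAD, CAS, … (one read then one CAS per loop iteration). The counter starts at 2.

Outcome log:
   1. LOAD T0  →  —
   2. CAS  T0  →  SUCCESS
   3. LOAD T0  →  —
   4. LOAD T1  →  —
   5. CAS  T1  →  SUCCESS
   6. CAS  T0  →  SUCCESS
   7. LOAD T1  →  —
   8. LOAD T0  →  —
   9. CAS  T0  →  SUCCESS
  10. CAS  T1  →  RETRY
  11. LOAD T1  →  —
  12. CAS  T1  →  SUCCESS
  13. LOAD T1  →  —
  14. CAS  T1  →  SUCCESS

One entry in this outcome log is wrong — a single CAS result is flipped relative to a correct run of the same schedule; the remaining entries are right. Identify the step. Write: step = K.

Reference trace:
   1) LOAD T0:  M=2  r_T0=2
   2) CAS  T0:  M=3  r_T0=2 ✓
   3) LOAD T0:  M=3  r_T0=3
   4) LOAD T1:  M=3  r_T1=3
   5) CAS  T1:  M=4  r_T1=3 ✓
   6) CAS  T0:  M=4  r_T0=3 ✗
   7) LOAD T1:  M=4  r_T1=4
   8) LOAD T0:  M=4  r_T0=4
   9) CAS  T0:  M=5  r_T0=4 ✓
  10) CAS  T1:  M=5  r_T1=4 ✗
  11) LOAD T1:  M=5  r_T1=5
  12) CAS  T1:  M=6  r_T1=5 ✓
  13) LOAD T1:  M=6  r_T1=6
  14) CAS  T1:  M=7  r_T1=6 ✓
Log disagrees first at step 6.

step = 6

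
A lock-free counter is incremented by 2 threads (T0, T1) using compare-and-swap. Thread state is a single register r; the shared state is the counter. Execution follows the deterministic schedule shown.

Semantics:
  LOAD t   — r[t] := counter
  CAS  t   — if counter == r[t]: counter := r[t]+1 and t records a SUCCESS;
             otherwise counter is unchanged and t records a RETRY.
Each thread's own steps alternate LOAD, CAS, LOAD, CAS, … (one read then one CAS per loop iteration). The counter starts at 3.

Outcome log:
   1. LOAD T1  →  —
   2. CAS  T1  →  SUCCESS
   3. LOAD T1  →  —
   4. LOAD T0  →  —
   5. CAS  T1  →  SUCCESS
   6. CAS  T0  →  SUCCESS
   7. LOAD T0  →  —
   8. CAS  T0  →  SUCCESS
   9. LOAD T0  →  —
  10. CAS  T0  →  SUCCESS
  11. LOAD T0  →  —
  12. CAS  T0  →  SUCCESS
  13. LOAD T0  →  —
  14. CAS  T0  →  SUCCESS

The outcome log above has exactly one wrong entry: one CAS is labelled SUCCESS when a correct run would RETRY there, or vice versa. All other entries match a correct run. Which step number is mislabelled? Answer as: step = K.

Reference trace:
T1 LOAD — after: cnt=3, r=3 — load
T1 CAS — after: cnt=4, r=3 — ok
T1 LOAD — after: cnt=4, r=4 — load
T0 LOAD — after: cnt=4, r=4 — load
T1 CAS — after: cnt=5, r=4 — ok
T0 CAS — after: cnt=5, r=4 — retry
T0 LOAD — after: cnt=5, r=5 — load
T0 CAS — after: cnt=6, r=5 — ok
T0 LOAD — after: cnt=6, r=6 — load
T0 CAS — after: cnt=7, r=6 — ok
T0 LOAD — after: cnt=7, r=7 — load
T0 CAS — after: cnt=8, r=7 — ok
T0 LOAD — after: cnt=8, r=8 — load
T0 CAS — after: cnt=9, r=8 — ok
Mismatch at 6.

step = 6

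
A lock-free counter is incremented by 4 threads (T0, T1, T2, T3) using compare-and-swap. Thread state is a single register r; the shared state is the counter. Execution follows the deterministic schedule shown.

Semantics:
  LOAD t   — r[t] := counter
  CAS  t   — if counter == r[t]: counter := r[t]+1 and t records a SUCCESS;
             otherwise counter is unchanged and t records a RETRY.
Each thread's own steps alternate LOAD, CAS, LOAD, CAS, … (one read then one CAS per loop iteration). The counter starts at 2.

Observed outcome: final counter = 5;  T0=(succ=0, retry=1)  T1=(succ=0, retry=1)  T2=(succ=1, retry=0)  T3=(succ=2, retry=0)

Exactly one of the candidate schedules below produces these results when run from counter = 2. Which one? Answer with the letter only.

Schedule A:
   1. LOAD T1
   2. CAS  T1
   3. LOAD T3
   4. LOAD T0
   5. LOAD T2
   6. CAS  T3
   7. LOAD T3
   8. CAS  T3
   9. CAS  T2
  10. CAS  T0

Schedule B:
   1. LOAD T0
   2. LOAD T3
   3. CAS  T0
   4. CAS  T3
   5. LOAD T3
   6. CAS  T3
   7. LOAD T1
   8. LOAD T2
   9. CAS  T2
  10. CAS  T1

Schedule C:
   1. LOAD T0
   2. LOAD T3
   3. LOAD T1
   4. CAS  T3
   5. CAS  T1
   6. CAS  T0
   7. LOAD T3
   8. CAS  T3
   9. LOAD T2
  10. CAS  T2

C

Simulating candidate C:
   1) LOAD T0:  M=2  r_T0=2
   2) LOAD T3:  M=2  r_T3=2
   3) LOAD T1:  M=2  r_T1=2
   4) CAS  T3:  M=3  r_T3=2 ✓
   5) CAS  T1:  M=3  r_T1=2 ✗
   6) CAS  T0:  M=3  r_T0=2 ✗
   7) LOAD T3:  M=3  r_T3=3
   8) CAS  T3:  M=4  r_T3=3 ✓
   9) LOAD T2:  M=4  r_T2=4
  10) CAS  T2:  M=5  r_T2=4 ✓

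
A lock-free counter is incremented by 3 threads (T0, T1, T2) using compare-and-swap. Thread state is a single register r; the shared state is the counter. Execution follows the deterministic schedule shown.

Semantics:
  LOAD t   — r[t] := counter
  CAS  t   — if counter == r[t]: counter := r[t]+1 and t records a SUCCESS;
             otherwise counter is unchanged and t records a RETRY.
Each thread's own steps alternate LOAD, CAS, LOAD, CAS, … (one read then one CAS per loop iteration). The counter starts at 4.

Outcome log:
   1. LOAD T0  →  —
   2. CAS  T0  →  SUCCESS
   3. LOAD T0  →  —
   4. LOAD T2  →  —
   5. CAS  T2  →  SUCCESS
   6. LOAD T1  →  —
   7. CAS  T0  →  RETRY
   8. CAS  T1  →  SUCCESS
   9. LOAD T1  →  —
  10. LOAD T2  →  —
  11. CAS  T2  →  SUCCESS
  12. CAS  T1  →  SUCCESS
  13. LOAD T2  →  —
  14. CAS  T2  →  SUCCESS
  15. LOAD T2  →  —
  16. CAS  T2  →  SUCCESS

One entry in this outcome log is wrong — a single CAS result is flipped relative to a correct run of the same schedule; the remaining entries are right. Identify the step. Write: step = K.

step = 12

Correct run:
1. LOAD T0 → mem=4 r[T0]=4 [LOAD]
2. CAS T0 → mem=5 r[T0]=4 [OK]
3. LOAD T0 → mem=5 r[T0]=5 [LOAD]
4. LOAD T2 → mem=5 r[T2]=5 [LOAD]
5. CAS T2 → mem=6 r[T2]=5 [OK]
6. LOAD T1 → mem=6 r[T1]=6 [LOAD]
7. CAS T0 → mem=6 r[T0]=5 [RETRY]
8. CAS T1 → mem=7 r[T1]=6 [OK]
9. LOAD T1 → mem=7 r[T1]=7 [LOAD]
10. LOAD T2 → mem=7 r[T2]=7 [LOAD]
11. CAS T2 → mem=8 r[T2]=7 [OK]
12. CAS T1 → mem=8 r[T1]=7 [RETRY]
13. LOAD T2 → mem=8 r[T2]=8 [LOAD]
14. CAS T2 → mem=9 r[T2]=8 [OK]
15. LOAD T2 → mem=9 r[T2]=9 [LOAD]
16. CAS T2 → mem=10 r[T2]=9 [OK]
Log disagrees first at step 12.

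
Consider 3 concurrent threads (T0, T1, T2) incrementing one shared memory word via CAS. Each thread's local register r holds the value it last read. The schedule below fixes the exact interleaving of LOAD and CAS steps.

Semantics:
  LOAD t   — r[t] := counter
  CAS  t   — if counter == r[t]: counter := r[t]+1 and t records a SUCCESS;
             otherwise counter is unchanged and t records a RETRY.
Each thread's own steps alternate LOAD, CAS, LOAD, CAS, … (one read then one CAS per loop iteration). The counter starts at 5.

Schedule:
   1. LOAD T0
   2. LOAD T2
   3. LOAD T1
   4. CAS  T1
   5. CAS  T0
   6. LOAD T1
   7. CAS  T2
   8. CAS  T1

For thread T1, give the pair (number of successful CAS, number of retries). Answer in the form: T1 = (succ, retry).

[1] T0.load  rd  (counter 5, T0.r 5)
[2] T2.load  rd  (counter 5, T2.r 5)
[3] T1.load  rd  (counter 5, T1.r 5)
[4] T1.cas  hit  (counter 6, T1.r 5)
[5] T0.cas  miss  (counter 6, T0.r 5)
[6] T1.load  rd  (counter 6, T1.r 6)
[7] T2.cas  miss  (counter 6, T2.r 5)
[8] T1.cas  hit  (counter 7, T1.r 6)

T1 = (2, 0)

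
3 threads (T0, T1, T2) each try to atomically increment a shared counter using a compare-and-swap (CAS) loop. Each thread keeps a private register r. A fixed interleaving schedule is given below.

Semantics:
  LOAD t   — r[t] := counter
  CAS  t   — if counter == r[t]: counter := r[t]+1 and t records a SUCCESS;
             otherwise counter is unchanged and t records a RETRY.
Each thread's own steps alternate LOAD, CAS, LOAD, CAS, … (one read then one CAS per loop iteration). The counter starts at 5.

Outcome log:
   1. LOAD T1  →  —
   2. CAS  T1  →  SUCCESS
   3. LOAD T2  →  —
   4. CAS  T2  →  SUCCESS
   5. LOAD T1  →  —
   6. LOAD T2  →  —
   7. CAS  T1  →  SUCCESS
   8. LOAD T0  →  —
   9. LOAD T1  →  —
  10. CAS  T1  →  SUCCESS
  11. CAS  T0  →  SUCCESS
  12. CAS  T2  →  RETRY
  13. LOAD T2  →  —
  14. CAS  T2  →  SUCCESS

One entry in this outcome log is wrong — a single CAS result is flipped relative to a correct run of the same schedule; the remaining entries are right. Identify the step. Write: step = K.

step = 11

Reference trace:
#1 T1 reads 5
#2 T1 CAS(5→6) writes; counter now 6
#3 T2 reads 6
#4 T2 CAS(6→7) writes; counter now 7
#5 T1 reads 7
#6 T2 reads 7
#7 T1 CAS(7→8) writes; counter now 8
#8 T0 reads 8
#9 T1 reads 8
#10 T1 CAS(8→9) writes; counter now 9
#11 T0 CAS(8→9) fails; counter now 9
#12 T2 CAS(7→8) fails; counter now 9
#13 T2 reads 9
#14 T2 CAS(9→10) writes; counter now 10
Mismatch at 11.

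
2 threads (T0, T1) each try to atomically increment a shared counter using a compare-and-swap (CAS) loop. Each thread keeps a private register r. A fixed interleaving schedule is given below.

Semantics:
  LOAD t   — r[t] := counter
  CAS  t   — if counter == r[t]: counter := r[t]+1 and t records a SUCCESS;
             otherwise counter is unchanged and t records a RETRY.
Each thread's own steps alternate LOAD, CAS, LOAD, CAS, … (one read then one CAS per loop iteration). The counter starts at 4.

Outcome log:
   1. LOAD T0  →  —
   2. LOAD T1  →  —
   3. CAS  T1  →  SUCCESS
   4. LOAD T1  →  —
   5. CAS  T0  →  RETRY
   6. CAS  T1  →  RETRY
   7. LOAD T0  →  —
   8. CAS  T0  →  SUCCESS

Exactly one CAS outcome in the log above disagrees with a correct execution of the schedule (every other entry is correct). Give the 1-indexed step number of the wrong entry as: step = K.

step = 6

Reference trace:
1. LOAD T0 → mem=4 r[T0]=4 [LOAD]
2. LOAD T1 → mem=4 r[T1]=4 [LOAD]
3. CAS T1 → mem=5 r[T1]=4 [OK]
4. LOAD T1 → mem=5 r[T1]=5 [LOAD]
5. CAS T0 → mem=5 r[T0]=4 [RETRY]
6. CAS T1 → mem=6 r[T1]=5 [OK]
7. LOAD T0 → mem=6 r[T0]=6 [LOAD]
8. CAS T0 → mem=7 r[T0]=6 [OK]
Mismatch at 6.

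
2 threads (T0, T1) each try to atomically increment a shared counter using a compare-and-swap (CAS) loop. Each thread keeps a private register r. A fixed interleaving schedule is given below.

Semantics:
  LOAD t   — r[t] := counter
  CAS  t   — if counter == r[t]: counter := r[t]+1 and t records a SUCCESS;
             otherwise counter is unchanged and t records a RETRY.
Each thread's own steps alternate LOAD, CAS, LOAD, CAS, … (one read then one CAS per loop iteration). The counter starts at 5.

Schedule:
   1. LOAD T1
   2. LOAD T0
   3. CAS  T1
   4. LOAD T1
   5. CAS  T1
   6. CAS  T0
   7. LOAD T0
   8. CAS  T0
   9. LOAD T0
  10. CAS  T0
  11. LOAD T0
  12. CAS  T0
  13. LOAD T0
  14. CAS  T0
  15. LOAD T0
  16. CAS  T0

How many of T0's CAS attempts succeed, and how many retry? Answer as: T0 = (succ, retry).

T0 = (5, 1)

[1] T1.load  rd  (counter 5, T1.r 5)
[2] T0.load  rd  (counter 5, T0.r 5)
[3] T1.cas  hit  (counter 6, T1.r 5)
[4] T1.load  rd  (counter 6, T1.r 6)
[5] T1.cas  hit  (counter 7, T1.r 6)
[6] T0.cas  miss  (counter 7, T0.r 5)
[7] T0.load  rd  (counter 7, T0.r 7)
[8] T0.cas  hit  (counter 8, T0.r 7)
[9] T0.load  rd  (counter 8, T0.r 8)
[10] T0.cas  hit  (counter 9, T0.r 8)
[11] T0.load  rd  (counter 9, T0.r 9)
[12] T0.cas  hit  (counter 10, T0.r 9)
[13] T0.load  rd  (counter 10, T0.r 10)
[14] T0.cas  hit  (counter 11, T0.r 10)
[15] T0.load  rd  (counter 11, T0.r 11)
[16] T0.cas  hit  (counter 12, T0.r 11)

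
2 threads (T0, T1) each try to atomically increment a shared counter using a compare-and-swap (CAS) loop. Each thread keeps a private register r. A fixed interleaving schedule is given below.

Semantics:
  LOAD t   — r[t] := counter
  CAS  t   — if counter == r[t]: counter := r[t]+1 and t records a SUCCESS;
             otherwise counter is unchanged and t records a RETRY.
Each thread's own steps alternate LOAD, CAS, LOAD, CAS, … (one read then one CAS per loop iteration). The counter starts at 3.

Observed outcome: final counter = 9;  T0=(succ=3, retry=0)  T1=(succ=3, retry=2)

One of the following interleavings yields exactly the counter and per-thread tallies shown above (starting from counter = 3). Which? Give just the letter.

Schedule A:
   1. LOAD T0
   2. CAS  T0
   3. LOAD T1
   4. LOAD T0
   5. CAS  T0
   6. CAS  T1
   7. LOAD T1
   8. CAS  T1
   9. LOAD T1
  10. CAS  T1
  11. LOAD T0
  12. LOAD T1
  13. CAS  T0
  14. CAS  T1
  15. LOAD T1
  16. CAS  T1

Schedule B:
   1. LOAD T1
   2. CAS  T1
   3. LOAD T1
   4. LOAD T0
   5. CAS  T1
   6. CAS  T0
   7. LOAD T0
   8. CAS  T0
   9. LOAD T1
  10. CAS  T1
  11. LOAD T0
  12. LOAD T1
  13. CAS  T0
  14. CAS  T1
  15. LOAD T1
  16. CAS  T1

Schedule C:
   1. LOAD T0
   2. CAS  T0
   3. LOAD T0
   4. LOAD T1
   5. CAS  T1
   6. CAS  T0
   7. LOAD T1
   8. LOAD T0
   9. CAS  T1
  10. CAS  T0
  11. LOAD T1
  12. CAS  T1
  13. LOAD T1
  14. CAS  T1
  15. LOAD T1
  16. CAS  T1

Tracing schedule A:
   1) LOAD T0:  M=3  r_T0=3
   2) CAS  T0:  M=4  r_T0=3 ✓
   3) LOAD T1:  M=4  r_T1=4
   4) LOAD T0:  M=4  r_T0=4
   5) CAS  T0:  M=5  r_T0=4 ✓
   6) CAS  T1:  M=5  r_T1=4 ✗
   7) LOAD T1:  M=5  r_T1=5
   8) CAS  T1:  M=6  r_T1=5 ✓
   9) LOAD T1:  M=6  r_T1=6
  10) CAS  T1:  M=7  r_T1=6 ✓
  11) LOAD T0:  M=7  r_T0=7
  12) LOAD T1:  M=7  r_T1=7
  13) CAS  T0:  M=8  r_T0=7 ✓
  14) CAS  T1:  M=8  r_T1=7 ✗
  15) LOAD T1:  M=8  r_T1=8
  16) CAS  T1:  M=9  r_T1=8 ✓

A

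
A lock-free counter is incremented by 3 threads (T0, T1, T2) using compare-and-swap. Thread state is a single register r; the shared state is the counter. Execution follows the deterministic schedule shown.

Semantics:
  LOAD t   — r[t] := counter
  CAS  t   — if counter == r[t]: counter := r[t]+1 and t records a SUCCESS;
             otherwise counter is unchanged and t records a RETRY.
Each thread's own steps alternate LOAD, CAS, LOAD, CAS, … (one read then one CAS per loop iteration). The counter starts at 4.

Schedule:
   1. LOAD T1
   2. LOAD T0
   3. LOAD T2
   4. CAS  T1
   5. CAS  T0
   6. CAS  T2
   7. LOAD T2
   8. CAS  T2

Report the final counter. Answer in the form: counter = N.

counter = 6

1. LOAD T1 → mem=4 r[T1]=4 [LOAD]
2. LOAD T0 → mem=4 r[T0]=4 [LOAD]
3. LOAD T2 → mem=4 r[T2]=4 [LOAD]
4. CAS T1 → mem=5 r[T1]=4 [OK]
5. CAS T0 → mem=5 r[T0]=4 [RETRY]
6. CAS T2 → mem=5 r[T2]=4 [RETRY]
7. LOAD T2 → mem=5 r[T2]=5 [LOAD]
8. CAS T2 → mem=6 r[T2]=5 [OK]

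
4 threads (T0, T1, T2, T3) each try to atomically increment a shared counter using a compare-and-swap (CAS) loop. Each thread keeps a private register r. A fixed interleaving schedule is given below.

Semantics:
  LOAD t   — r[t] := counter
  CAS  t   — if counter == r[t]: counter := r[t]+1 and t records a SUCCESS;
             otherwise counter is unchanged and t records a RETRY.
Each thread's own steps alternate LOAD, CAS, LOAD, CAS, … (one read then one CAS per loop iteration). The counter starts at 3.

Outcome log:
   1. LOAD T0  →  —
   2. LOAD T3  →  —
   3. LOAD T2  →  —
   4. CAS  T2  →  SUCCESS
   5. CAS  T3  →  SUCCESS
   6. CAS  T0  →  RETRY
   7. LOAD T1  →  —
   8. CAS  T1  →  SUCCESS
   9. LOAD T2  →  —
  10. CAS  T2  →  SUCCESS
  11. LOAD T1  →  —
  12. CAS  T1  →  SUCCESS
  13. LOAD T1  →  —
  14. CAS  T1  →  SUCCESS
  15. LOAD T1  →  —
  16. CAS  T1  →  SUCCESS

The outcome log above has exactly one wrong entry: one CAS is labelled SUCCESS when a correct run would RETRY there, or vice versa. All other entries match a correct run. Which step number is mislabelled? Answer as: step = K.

Re-executing:
1. LOAD T0 → mem=3 r[T0]=3 [LOAD]
2. LOAD T3 → mem=3 r[T3]=3 [LOAD]
3. LOAD T2 → mem=3 r[T2]=3 [LOAD]
4. CAS T2 → mem=4 r[T2]=3 [OK]
5. CAS T3 → mem=4 r[T3]=3 [RETRY]
6. CAS T0 → mem=4 r[T0]=3 [RETRY]
7. LOAD T1 → mem=4 r[T1]=4 [LOAD]
8. CAS T1 → mem=5 r[T1]=4 [OK]
9. LOAD T2 → mem=5 r[T2]=5 [LOAD]
10. CAS T2 → mem=6 r[T2]=5 [OK]
11. LOAD T1 → mem=6 r[T1]=6 [LOAD]
12. CAS T1 → mem=7 r[T1]=6 [OK]
13. LOAD T1 → mem=7 r[T1]=7 [LOAD]
14. CAS T1 → mem=8 r[T1]=7 [OK]
15. LOAD T1 → mem=8 r[T1]=8 [LOAD]
16. CAS T1 → mem=9 r[T1]=8 [OK]
Mismatch at 5.

step = 5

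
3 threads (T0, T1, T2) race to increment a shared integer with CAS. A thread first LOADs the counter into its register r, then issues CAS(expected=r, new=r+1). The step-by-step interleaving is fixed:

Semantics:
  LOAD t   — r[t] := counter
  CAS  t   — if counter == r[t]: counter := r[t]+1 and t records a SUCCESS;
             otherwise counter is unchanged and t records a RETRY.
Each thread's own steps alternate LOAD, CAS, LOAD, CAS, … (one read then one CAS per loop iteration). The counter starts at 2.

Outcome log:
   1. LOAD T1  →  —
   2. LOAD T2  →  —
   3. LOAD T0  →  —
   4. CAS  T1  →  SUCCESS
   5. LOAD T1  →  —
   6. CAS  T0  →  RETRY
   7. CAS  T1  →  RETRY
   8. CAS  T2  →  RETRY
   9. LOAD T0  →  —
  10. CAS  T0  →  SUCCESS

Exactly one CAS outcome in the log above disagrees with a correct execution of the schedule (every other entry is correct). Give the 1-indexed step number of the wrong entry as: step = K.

step = 7

Correct run:
step 1: T1 LOAD ⇒ load; ctr=2 reg=2
step 2: T2 LOAD ⇒ load; ctr=2 reg=2
step 3: T0 LOAD ⇒ load; ctr=2 reg=2
step 4: T1 CAS ⇒ ok; ctr=3 reg=2
step 5: T1 LOAD ⇒ load; ctr=3 reg=3
step 6: T0 CAS ⇒ retry; ctr=3 reg=2
step 7: T1 CAS ⇒ ok; ctr=4 reg=3
step 8: T2 CAS ⇒ retry; ctr=4 reg=2
step 9: T0 LOAD ⇒ load; ctr=4 reg=4
step 10: T0 CAS ⇒ ok; ctr=5 reg=4
Mismatch at 7.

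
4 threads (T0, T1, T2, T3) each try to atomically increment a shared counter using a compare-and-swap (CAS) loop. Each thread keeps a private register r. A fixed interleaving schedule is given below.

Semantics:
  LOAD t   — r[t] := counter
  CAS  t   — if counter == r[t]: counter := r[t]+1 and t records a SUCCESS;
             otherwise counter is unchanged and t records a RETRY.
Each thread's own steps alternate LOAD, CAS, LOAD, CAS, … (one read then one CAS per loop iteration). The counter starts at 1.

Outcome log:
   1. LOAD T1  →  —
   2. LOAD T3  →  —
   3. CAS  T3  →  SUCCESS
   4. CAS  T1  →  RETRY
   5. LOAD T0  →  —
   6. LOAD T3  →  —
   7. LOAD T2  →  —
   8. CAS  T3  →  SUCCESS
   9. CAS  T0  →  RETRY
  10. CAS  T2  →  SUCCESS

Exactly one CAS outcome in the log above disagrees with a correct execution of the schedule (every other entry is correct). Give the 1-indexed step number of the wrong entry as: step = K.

step = 10

Correct run:
#1 T1 reads 1
#2 T3 reads 1
#3 T3 CAS(1→2) writes; counter now 2
#4 T1 CAS(1→2) fails; counter now 2
#5 T0 reads 2
#6 T3 reads 2
#7 T2 reads 2
#8 T3 CAS(2→3) writes; counter now 3
#9 T0 CAS(2→3) fails; counter now 3
#10 T2 CAS(2→3) fails; counter now 3
Log disagrees first at step 10.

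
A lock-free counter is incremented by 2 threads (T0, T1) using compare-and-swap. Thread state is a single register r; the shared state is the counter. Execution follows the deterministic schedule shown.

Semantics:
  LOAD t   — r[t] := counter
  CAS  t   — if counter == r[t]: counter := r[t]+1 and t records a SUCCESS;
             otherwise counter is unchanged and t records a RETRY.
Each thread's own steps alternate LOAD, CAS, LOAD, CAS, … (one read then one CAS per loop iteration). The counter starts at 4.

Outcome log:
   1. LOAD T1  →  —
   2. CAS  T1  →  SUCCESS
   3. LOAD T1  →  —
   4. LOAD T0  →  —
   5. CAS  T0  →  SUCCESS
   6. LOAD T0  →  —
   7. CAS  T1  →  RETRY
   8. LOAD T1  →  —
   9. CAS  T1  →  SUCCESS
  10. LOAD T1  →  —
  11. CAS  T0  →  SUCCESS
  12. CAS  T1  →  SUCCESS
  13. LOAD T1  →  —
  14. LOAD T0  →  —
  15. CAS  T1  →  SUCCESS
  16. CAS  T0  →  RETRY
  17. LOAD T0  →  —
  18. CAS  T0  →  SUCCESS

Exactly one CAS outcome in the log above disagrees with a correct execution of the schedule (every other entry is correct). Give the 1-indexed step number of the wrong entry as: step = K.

step = 11

Re-executing:
1. LOAD T1 → mem=4 r[T1]=4 [LOAD]
2. CAS T1 → mem=5 r[T1]=4 [OK]
3. LOAD T1 → mem=5 r[T1]=5 [LOAD]
4. LOAD T0 → mem=5 r[T0]=5 [LOAD]
5. CAS T0 → mem=6 r[T0]=5 [OK]
6. LOAD T0 → mem=6 r[T0]=6 [LOAD]
7. CAS T1 → mem=6 r[T1]=5 [RETRY]
8. LOAD T1 → mem=6 r[T1]=6 [LOAD]
9. CAS T1 → mem=7 r[T1]=6 [OK]
10. LOAD T1 → mem=7 r[T1]=7 [LOAD]
11. CAS T0 → mem=7 r[T0]=6 [RETRY]
12. CAS T1 → mem=8 r[T1]=7 [OK]
13. LOAD T1 → mem=8 r[T1]=8 [LOAD]
14. LOAD T0 → mem=8 r[T0]=8 [LOAD]
15. CAS T1 → mem=9 r[T1]=8 [OK]
16. CAS T0 → mem=9 r[T0]=8 [RETRY]
17. LOAD T0 → mem=9 r[T0]=9 [LOAD]
18. CAS T0 → mem=10 r[T0]=9 [OK]
Log disagrees first at step 11.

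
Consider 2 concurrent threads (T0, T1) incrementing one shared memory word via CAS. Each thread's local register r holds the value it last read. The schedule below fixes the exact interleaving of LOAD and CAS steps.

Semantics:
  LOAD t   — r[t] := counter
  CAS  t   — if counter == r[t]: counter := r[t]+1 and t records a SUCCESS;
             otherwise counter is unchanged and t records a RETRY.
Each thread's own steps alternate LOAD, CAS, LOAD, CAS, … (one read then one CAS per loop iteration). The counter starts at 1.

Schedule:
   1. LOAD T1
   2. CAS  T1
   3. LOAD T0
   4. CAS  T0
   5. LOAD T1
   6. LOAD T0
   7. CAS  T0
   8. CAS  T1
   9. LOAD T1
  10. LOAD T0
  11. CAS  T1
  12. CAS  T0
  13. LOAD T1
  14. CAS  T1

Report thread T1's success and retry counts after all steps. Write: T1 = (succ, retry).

[1] T1.load  rd  (counter 1, T1.r 1)
[2] T1.cas  hit  (counter 2, T1.r 1)
[3] T0.load  rd  (counter 2, T0.r 2)
[4] T0.cas  hit  (counter 3, T0.r 2)
[5] T1.load  rd  (counter 3, T1.r 3)
[6] T0.load  rd  (counter 3, T0.r 3)
[7] T0.cas  hit  (counter 4, T0.r 3)
[8] T1.cas  miss  (counter 4, T1.r 3)
[9] T1.load  rd  (counter 4, T1.r 4)
[10] T0.load  rd  (counter 4, T0.r 4)
[11] T1.cas  hit  (counter 5, T1.r 4)
[12] T0.cas  miss  (counter 5, T0.r 4)
[13] T1.load  rd  (counter 5, T1.r 5)
[14] T1.cas  hit  (counter 6, T1.r 5)

T1 = (3, 1)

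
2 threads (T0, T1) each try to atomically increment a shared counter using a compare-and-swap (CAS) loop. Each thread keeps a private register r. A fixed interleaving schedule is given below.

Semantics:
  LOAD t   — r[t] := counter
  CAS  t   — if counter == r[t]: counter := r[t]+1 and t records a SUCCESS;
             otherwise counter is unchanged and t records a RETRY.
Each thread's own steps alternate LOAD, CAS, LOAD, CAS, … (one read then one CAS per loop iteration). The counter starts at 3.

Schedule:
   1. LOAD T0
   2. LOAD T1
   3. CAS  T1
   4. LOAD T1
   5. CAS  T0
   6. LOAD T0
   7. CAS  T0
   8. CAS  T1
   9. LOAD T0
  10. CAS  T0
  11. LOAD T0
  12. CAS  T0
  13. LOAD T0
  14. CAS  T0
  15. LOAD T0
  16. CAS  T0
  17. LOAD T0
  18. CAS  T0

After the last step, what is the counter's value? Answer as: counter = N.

   1) LOAD T0:  M=3  r_T0=3
   2) LOAD T1:  M=3  r_T1=3
   3) CAS  T1:  M=4  r_T1=3 ✓
   4) LOAD T1:  M=4  r_T1=4
   5) CAS  T0:  M=4  r_T0=3 ✗
   6) LOAD T0:  M=4  r_T0=4
   7) CAS  T0:  M=5  r_T0=4 ✓
   8) CAS  T1:  M=5  r_T1=4 ✗
   9) LOAD T0:  M=5  r_T0=5
  10) CAS  T0:  M=6  r_T0=5 ✓
  11) LOAD T0:  M=6  r_T0=6
  12) CAS  T0:  M=7  r_T0=6 ✓
  13) LOAD T0:  M=7  r_T0=7
  14) CAS  T0:  M=8  r_T0=7 ✓
  15) LOAD T0:  M=8  r_T0=8
  16) CAS  T0:  M=9  r_T0=8 ✓
  17) LOAD T0:  M=9  r_T0=9
  18) CAS  T0:  M=10  r_T0=9 ✓

counter = 10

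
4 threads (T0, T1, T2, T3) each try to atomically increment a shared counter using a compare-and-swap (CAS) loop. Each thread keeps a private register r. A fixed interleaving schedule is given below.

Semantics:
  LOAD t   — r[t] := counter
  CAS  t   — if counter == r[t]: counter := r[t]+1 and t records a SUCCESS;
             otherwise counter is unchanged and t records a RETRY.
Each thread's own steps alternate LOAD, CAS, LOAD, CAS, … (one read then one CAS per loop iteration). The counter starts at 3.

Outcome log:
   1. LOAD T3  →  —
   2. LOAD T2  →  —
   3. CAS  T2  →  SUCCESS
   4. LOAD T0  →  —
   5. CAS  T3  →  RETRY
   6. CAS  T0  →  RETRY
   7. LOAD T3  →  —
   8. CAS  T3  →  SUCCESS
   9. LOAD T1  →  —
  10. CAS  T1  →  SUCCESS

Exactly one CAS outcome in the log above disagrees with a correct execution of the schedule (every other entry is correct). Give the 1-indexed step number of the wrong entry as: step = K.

Re-executing:
#1 T3 reads 3
#2 T2 reads 3
#3 T2 CAS(3→4) writes; counter now 4
#4 T0 reads 4
#5 T3 CAS(3→4) fails; counter now 4
#6 T0 CAS(4→5) writes; counter now 5
#7 T3 reads 5
#8 T3 CAS(5→6) writes; counter now 6
#9 T1 reads 6
#10 T1 CAS(6→7) writes; counter now 7
Flip is step 6.

step = 6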